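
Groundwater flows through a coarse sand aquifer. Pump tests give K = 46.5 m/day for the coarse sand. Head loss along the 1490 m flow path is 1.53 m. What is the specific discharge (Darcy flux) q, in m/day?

0.0477

Hydraulic gradient i = Δh / L = 1.53 / 1490 = 0.001027.
Specific discharge q = K · i = 46.50 × 0.001027 = 0.04775 m/day.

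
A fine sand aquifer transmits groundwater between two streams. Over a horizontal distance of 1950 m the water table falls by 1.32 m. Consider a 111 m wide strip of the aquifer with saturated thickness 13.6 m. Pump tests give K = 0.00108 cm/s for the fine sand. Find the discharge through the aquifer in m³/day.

0.954

Convert K: 0.00108 cm/s × 864 = 0.9331 m/day.
Cross-sectional area A = 111 × 13.6 = 1510 m².
Hydraulic gradient i = Δh / L = 1.32 / 1950 = 0.0006769.
Darcy's law: Q = K · A · i = 0.9331 × 1510 × 0.0006769 = 0.9535 m³/day.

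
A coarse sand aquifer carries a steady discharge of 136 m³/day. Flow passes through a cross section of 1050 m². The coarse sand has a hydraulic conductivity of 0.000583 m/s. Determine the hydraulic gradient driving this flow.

0.00257

Convert K: 0.000583 m/s × 86400 = 50.37 m/day.
From Q = K·A·i, i = Q / (K·A) = 136 / (50.37 × 1050) = 0.002571.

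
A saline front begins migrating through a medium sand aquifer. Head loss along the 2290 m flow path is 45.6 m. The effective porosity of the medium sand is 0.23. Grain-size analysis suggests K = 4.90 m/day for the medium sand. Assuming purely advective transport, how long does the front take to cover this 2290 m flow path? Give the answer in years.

Hydraulic gradient i = Δh / L = 45.6 / 2290 = 0.01991.
Darcy flux q = K · i = 4.900 × 0.01991 = 0.09757 m/day.
Seepage velocity v = q / n_e = 0.09757 / 0.23 = 0.4242 m/day.
Travel time t = L / v = 2290 / 0.4242 = 5398 days = 14.78 years.

14.8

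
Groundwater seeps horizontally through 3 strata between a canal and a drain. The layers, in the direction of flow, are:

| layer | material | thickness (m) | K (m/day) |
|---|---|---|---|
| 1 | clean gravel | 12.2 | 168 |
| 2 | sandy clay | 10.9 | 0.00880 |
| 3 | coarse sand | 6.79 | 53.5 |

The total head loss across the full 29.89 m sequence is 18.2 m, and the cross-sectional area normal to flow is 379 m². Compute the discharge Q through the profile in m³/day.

Flow is perpendicular to layering, so the layers act in series and the equivalent K is the thickness-weighted harmonic mean.
Total thickness L = 12.2 + 10.9 + 6.79 = 29.89 m.
Σ(b_i/K_i) = 12.2/168 + 10.9/0.00880 + 6.79/53.5 = 1239 d.
K_eq = L / Σ(b_i/K_i) = 29.89 / 1239 = 0.02413 m/day.
Q = K_eq · A · (Δh/L) = 0.02413 × 379 × (18.2/29.89) = 5.568 m³/day.

5.57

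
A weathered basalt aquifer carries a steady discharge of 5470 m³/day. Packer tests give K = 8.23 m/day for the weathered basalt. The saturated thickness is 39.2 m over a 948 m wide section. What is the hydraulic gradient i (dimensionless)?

Cross-sectional area A = 948 × 39.2 = 37162 m².
From Q = K·A·i, i = Q / (K·A) = 5470 / (8.230 × 37162) = 0.01789.

0.0179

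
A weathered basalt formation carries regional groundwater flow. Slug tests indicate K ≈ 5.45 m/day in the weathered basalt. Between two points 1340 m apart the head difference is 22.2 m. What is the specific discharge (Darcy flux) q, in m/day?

0.0903

Hydraulic gradient i = Δh / L = 22.2 / 1340 = 0.01657.
Specific discharge q = K · i = 5.450 × 0.01657 = 0.09029 m/day.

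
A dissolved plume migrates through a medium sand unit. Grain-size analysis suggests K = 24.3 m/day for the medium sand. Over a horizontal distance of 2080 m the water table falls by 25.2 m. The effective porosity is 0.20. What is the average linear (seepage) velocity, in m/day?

1.47

Hydraulic gradient i = Δh / L = 25.2 / 2080 = 0.01212.
Darcy flux q = K · i = 24.30 × 0.01212 = 0.2944 m/day.
Seepage velocity v = q / n_e = 0.2944 / 0.20 = 1.472 m/day.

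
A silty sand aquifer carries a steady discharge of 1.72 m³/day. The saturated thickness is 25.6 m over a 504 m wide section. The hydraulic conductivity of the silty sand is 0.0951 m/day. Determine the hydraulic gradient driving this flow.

0.00140

Cross-sectional area A = 504 × 25.6 = 12902 m².
From Q = K·A·i, i = Q / (K·A) = 1.72 / (0.09510 × 12902) = 0.001402.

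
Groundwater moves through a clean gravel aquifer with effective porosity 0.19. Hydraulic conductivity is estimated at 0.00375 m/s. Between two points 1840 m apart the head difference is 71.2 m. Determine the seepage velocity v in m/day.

Convert K: 0.00375 m/s × 86400 = 324.0 m/day.
Hydraulic gradient i = Δh / L = 71.2 / 1840 = 0.03870.
Darcy flux q = K · i = 324.0 × 0.03870 = 12.54 m/day.
Seepage velocity v = q / n_e = 12.54 / 0.19 = 65.99 m/day.

66.0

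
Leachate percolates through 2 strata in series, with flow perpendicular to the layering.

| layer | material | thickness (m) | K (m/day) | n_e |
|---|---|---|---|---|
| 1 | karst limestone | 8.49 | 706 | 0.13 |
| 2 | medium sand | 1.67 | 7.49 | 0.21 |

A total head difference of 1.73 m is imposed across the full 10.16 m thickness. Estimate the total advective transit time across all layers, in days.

0.198

With flow normal to the layers, continuity requires the same specific discharge q through every layer.
Σ(b_i/K_i) = 8.49/706 + 1.67/7.49 = 0.2350 d.
q = Δh / Σ(b_i/K_i) = 1.73 / 0.2350 = 7.362 m/day.
In each layer the seepage velocity is v_i = q/n_i, so the layer transit time is t_i = b_i·n_i / q:
  layer 1 (karst limestone): t_1 = 8.49 × 0.13 / 7.362 = 0.1499 d
  layer 2 (medium sand): t_2 = 1.67 × 0.21 / 7.362 = 0.04764 d
Total t = Σ t_i = 0.1976 days.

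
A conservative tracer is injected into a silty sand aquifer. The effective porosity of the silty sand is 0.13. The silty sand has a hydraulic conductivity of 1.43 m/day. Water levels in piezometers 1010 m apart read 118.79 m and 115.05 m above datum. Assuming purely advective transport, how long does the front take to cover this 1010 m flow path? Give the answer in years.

Hydraulic gradient i = (118.79 − 115.05) / 1010 = 3.74 / 1010 = 0.003703.
Darcy flux q = K · i = 1.430 × 0.003703 = 0.005295 m/day.
Seepage velocity v = q / n_e = 0.005295 / 0.13 = 0.04073 m/day.
Travel time t = L / v = 1010 / 0.04073 = 24796 days = 67.89 years.

67.9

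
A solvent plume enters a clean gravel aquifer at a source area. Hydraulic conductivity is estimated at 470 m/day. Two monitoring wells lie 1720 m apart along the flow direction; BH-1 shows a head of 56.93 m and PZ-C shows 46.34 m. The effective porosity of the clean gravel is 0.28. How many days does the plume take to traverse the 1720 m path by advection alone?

166

Hydraulic gradient i = (56.93 − 46.34) / 1720 = 10.59 / 1720 = 0.006157.
Darcy flux q = K · i = 470.0 × 0.006157 = 2.894 m/day.
Seepage velocity v = q / n_e = 2.894 / 0.28 = 10.33 m/day.
Travel time t = L / v = 1720 / 10.33 = 166.4 days.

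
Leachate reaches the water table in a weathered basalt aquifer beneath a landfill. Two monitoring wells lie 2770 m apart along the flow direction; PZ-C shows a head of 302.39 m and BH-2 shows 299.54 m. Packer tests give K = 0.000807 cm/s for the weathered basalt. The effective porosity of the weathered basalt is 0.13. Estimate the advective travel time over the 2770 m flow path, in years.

1370

Convert K: 0.000807 cm/s × 864 = 0.6972 m/day.
Hydraulic gradient i = (302.39 − 299.54) / 2770 = 2.85 / 2770 = 0.001029.
Darcy flux q = K · i = 0.6972 × 0.001029 = 0.0007174 m/day.
Seepage velocity v = q / n_e = 0.0007174 / 0.13 = 0.005518 m/day.
Travel time t = L / v = 2770 / 0.005518 = 5.020e+05 days = 1374 years.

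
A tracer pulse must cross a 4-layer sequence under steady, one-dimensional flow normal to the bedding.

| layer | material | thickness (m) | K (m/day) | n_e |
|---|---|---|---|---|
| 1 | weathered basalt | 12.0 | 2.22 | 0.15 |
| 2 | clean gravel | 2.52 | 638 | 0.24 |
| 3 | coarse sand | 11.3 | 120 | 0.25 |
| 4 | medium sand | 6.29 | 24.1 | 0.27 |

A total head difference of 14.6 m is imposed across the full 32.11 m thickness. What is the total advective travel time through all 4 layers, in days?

2.74

With flow normal to the layers, continuity requires the same specific discharge q through every layer.
Σ(b_i/K_i) = 12.0/2.22 + 2.52/638 + 11.3/120 + 6.29/24.1 = 5.765 d.
q = Δh / Σ(b_i/K_i) = 14.6 / 5.765 = 2.533 m/day.
In each layer the seepage velocity is v_i = q/n_i, so the layer transit time is t_i = b_i·n_i / q:
  layer 1 (weathered basalt): t_1 = 12.0 × 0.15 / 2.533 = 0.7107 d
  layer 2 (clean gravel): t_2 = 2.52 × 0.24 / 2.533 = 0.2388 d
  layer 3 (coarse sand): t_3 = 11.3 × 0.25 / 2.533 = 1.115 d
  layer 4 (medium sand): t_4 = 6.29 × 0.27 / 2.533 = 0.6705 d
Total t = Σ t_i = 2.735 days.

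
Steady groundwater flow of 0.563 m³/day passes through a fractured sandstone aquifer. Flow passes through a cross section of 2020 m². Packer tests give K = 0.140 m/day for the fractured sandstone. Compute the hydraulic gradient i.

0.00199

From Q = K·A·i, i = Q / (K·A) = 0.563 / (0.1400 × 2020) = 0.001991.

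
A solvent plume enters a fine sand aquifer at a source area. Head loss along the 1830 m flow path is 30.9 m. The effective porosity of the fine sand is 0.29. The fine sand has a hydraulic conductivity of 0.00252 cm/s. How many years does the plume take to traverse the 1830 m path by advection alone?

39.5

Convert K: 0.00252 cm/s × 864 = 2.177 m/day.
Hydraulic gradient i = Δh / L = 30.9 / 1830 = 0.01689.
Darcy flux q = K · i = 2.177 × 0.01689 = 0.03676 m/day.
Seepage velocity v = q / n_e = 0.03676 / 0.29 = 0.1268 m/day.
Travel time t = L / v = 1830 / 0.1268 = 14435 days = 39.52 years.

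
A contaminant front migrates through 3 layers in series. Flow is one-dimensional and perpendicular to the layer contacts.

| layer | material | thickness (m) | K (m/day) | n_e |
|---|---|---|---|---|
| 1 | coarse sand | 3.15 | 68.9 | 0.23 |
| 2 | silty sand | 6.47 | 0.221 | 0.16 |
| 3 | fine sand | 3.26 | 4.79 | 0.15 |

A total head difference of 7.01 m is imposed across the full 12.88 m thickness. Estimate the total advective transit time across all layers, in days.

9.62

With flow normal to the layers, continuity requires the same specific discharge q through every layer.
Σ(b_i/K_i) = 3.15/68.9 + 6.47/0.221 + 3.26/4.79 = 30.00 d.
q = Δh / Σ(b_i/K_i) = 7.01 / 30.00 = 0.2336 m/day.
In each layer the seepage velocity is v_i = q/n_i, so the layer transit time is t_i = b_i·n_i / q:
  layer 1 (coarse sand): t_1 = 3.15 × 0.23 / 0.2336 = 3.101 d
  layer 2 (silty sand): t_2 = 6.47 × 0.16 / 0.2336 = 4.431 d
  layer 3 (fine sand): t_3 = 3.26 × 0.15 / 0.2336 = 2.093 d
Total t = Σ t_i = 9.624 days.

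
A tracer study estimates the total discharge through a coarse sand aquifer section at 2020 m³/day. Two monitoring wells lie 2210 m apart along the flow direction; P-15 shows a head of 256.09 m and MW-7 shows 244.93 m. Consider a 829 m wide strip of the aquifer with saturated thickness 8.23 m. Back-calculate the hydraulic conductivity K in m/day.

Cross-sectional area A = 829 × 8.23 = 6823 m².
Hydraulic gradient i = (256.09 − 244.93) / 2210 = 11.16 / 2210 = 0.005050.
From Q = K·A·i, K = Q / (A·i) = 2020 / (6823 × 0.005050) = 58.63 m/day.

58.6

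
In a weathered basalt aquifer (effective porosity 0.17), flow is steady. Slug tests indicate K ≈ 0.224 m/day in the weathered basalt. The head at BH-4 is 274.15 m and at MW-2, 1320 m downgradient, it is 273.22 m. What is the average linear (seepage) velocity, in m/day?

Hydraulic gradient i = (274.15 − 273.22) / 1320 = 0.93 / 1320 = 0.0007045.
Darcy flux q = K · i = 0.2240 × 0.0007045 = 0.0001578 m/day.
Seepage velocity v = q / n_e = 0.0001578 / 0.17 = 0.0009283 m/day.

0.000928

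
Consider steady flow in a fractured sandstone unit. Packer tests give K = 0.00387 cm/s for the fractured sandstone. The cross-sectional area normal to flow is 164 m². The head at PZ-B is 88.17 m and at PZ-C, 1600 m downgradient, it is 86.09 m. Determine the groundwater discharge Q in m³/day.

0.713

Convert K: 0.00387 cm/s × 864 = 3.344 m/day.
Hydraulic gradient i = (88.17 − 86.09) / 1600 = 2.08 / 1600 = 0.001300.
Darcy's law: Q = K · A · i = 3.344 × 164.0 × 0.001300 = 0.7129 m³/day.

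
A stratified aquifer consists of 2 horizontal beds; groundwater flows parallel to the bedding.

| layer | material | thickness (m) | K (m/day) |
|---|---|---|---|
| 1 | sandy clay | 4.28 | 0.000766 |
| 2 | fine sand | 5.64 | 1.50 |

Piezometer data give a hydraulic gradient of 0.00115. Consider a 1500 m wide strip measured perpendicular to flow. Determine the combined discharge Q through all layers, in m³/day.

14.6

Flow is parallel to layering, so each bed carries its own Darcy discharge and the transmissivities add.
Σ(K_i·b_i) = 0.000766×4.28 + 1.50×5.64 = 8.463 m²/day.
Hydraulic gradient i = 0.00115.
Q = Σ(K_i·b_i) · W · i = 8.463 × 1500 × 0.001150 = 14.60 m³/day.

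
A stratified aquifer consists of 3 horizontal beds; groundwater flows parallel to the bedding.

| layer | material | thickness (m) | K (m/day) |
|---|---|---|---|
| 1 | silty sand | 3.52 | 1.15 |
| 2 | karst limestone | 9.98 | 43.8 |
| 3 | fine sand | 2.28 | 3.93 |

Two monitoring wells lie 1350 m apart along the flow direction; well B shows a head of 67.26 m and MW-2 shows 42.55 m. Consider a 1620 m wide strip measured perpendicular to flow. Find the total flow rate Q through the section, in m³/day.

Flow is parallel to layering, so each bed carries its own Darcy discharge and the transmissivities add.
Σ(K_i·b_i) = 1.15×3.52 + 43.8×9.98 + 3.93×2.28 = 450.1 m²/day.
Hydraulic gradient i = (67.26 − 42.55) / 1350 = 24.71 / 1350 = 0.01830.
Q = Σ(K_i·b_i) · W · i = 450.1 × 1620 × 0.01830 = 13347 m³/day.

13300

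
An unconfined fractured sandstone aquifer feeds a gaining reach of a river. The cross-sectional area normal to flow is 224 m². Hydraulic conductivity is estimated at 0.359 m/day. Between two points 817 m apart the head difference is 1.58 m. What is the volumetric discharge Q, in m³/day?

Hydraulic gradient i = Δh / L = 1.58 / 817 = 0.001934.
Darcy's law: Q = K · A · i = 0.3590 × 224.0 × 0.001934 = 0.1555 m³/day.

0.156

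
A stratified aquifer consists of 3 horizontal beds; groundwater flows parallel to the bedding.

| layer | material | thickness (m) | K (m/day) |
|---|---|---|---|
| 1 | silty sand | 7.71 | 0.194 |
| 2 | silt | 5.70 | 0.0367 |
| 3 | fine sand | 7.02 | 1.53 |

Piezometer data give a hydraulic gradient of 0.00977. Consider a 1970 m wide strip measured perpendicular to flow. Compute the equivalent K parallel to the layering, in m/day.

Flow is parallel to layering, so each bed carries its own Darcy discharge and the transmissivities add.
Σ(K_i·b_i) = 0.194×7.71 + 0.0367×5.70 + 1.53×7.02 = 12.45 m²/day.
Total thickness b = 20.43 m, so K_eq = Σ(K_i·b_i)/b = 0.6092 m/day.

0.609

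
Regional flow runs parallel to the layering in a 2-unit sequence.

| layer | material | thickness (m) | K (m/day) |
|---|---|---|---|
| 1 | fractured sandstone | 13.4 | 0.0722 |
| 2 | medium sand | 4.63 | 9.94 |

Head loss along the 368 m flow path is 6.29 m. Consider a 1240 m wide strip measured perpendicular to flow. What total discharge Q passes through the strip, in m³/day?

996

Flow is parallel to layering, so each bed carries its own Darcy discharge and the transmissivities add.
Σ(K_i·b_i) = 0.0722×13.4 + 9.94×4.63 = 46.99 m²/day.
Hydraulic gradient i = Δh / L = 6.29 / 368 = 0.01709.
Q = Σ(K_i·b_i) · W · i = 46.99 × 1240 × 0.01709 = 995.9 m³/day.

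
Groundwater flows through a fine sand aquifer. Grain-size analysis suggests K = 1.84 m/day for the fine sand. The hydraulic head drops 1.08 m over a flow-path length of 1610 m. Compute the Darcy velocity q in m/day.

Hydraulic gradient i = Δh / L = 1.08 / 1610 = 0.0006708.
Specific discharge q = K · i = 1.840 × 0.0006708 = 0.001234 m/day.

0.00123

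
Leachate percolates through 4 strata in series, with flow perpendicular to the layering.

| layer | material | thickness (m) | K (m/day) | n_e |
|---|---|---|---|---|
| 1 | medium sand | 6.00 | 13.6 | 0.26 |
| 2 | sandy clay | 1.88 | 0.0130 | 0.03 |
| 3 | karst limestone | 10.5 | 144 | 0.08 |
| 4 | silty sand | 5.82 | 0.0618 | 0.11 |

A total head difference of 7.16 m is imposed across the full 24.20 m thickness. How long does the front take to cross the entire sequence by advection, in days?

With flow normal to the layers, continuity requires the same specific discharge q through every layer.
Σ(b_i/K_i) = 6.00/13.6 + 1.88/0.0130 + 10.5/144 + 5.82/0.0618 = 239.3 d.
q = Δh / Σ(b_i/K_i) = 7.16 / 239.3 = 0.02992 m/day.
In each layer the seepage velocity is v_i = q/n_i, so the layer transit time is t_i = b_i·n_i / q:
  layer 1 (medium sand): t_1 = 6.00 × 0.26 / 0.02992 = 52.14 d
  layer 2 (sandy clay): t_2 = 1.88 × 0.03 / 0.02992 = 1.885 d
  layer 3 (karst limestone): t_3 = 10.5 × 0.08 / 0.02992 = 28.07 d
  layer 4 (silty sand): t_4 = 5.82 × 0.11 / 0.02992 = 21.40 d
Total t = Σ t_i = 103.5 days.

103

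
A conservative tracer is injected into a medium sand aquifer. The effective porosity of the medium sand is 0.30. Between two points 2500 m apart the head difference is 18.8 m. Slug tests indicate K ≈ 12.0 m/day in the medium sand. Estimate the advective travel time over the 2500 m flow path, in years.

Hydraulic gradient i = Δh / L = 18.8 / 2500 = 0.007520.
Darcy flux q = K · i = 12.00 × 0.007520 = 0.09024 m/day.
Seepage velocity v = q / n_e = 0.09024 / 0.30 = 0.3008 m/day.
Travel time t = L / v = 2500 / 0.3008 = 8311 days = 22.75 years.

22.8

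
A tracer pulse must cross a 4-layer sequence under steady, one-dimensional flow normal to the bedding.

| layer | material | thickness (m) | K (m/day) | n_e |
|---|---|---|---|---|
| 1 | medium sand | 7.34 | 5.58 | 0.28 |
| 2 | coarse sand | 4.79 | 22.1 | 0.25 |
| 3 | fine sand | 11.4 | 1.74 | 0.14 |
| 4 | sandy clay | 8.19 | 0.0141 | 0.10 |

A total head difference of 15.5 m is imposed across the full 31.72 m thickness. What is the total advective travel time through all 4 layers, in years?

0.590

With flow normal to the layers, continuity requires the same specific discharge q through every layer.
Σ(b_i/K_i) = 7.34/5.58 + 4.79/22.1 + 11.4/1.74 + 8.19/0.0141 = 588.9 d.
q = Δh / Σ(b_i/K_i) = 15.5 / 588.9 = 0.02632 m/day.
In each layer the seepage velocity is v_i = q/n_i, so the layer transit time is t_i = b_i·n_i / q:
  layer 1 (medium sand): t_1 = 7.34 × 0.28 / 0.02632 = 78.09 d
  layer 2 (coarse sand): t_2 = 4.79 × 0.25 / 0.02632 = 45.50 d
  layer 3 (fine sand): t_3 = 11.4 × 0.14 / 0.02632 = 60.64 d
  layer 4 (sandy clay): t_4 = 8.19 × 0.10 / 0.02632 = 31.12 d
Total t = Σ t_i = 215.3 days = 0.5896 years.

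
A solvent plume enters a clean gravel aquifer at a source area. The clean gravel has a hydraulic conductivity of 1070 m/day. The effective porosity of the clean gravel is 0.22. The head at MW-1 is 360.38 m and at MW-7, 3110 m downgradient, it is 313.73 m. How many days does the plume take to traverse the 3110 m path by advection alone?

Hydraulic gradient i = (360.38 − 313.73) / 3110 = 46.65 / 3110 = 0.01500.
Darcy flux q = K · i = 1070 × 0.01500 = 16.05 m/day.
Seepage velocity v = q / n_e = 16.05 / 0.22 = 72.95 m/day.
Travel time t = L / v = 3110 / 72.95 = 42.63 days.

42.6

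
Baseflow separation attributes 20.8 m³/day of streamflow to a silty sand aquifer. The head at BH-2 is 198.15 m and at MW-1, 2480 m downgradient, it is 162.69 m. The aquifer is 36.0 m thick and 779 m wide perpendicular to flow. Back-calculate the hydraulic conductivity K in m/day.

0.0519

Cross-sectional area A = 779 × 36.0 = 28044 m².
Hydraulic gradient i = (198.15 − 162.69) / 2480 = 35.46 / 2480 = 0.01430.
From Q = K·A·i, K = Q / (A·i) = 20.8 / (28044 × 0.01430) = 0.05187 m/day.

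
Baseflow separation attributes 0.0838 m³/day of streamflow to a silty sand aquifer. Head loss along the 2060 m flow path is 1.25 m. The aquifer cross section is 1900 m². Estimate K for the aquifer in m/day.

Hydraulic gradient i = Δh / L = 1.25 / 2060 = 0.0006068.
From Q = K·A·i, K = Q / (A·i) = 0.0838 / (1900 × 0.0006068) = 0.07269 m/day.

0.0727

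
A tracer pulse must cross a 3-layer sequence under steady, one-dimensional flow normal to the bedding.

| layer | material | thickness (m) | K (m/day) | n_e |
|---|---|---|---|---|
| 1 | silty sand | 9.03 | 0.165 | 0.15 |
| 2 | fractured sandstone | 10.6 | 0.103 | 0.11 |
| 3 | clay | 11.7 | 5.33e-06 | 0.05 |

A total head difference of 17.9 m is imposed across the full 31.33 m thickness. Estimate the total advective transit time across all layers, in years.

1040

With flow normal to the layers, continuity requires the same specific discharge q through every layer.
Σ(b_i/K_i) = 9.03/0.165 + 10.6/0.103 + 11.7/5.33e-06 = 2.195e+06 d.
q = Δh / Σ(b_i/K_i) = 17.9 / 2.195e+06 = 8.154e-06 m/day.
In each layer the seepage velocity is v_i = q/n_i, so the layer transit time is t_i = b_i·n_i / q:
  layer 1 (silty sand): t_1 = 9.03 × 0.15 / 8.154e-06 = 1.661e+05 d
  layer 2 (fractured sandstone): t_2 = 10.6 × 0.11 / 8.154e-06 = 1.430e+05 d
  layer 3 (clay): t_3 = 11.7 × 0.05 / 8.154e-06 = 71745 d
Total t = Σ t_i = 3.809e+05 days = 1043 years.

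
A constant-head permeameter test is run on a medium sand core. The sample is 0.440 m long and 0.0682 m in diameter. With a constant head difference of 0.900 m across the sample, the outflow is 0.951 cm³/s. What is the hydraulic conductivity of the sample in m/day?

Cross-sectional area A = π·(d/2)² = π × (0.0682/2)² = 0.003653 m².
Convert discharge: 0.951 cm³/s = 9.510e-07 m³/s.
Darcy's law rearranged: K = Q·L / (A·Δh) = 9.510e-07 × 0.440 / (0.003653 × 0.900) = 0.0001273 m/s = 11.00 m/day.

11.0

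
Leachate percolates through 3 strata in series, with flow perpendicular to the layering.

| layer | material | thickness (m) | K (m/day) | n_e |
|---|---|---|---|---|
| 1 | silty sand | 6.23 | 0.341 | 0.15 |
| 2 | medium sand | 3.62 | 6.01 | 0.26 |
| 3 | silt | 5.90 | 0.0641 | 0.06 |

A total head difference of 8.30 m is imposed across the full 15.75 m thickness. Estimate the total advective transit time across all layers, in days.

With flow normal to the layers, continuity requires the same specific discharge q through every layer.
Σ(b_i/K_i) = 6.23/0.341 + 3.62/6.01 + 5.90/0.0641 = 110.9 d.
q = Δh / Σ(b_i/K_i) = 8.30 / 110.9 = 0.07483 m/day.
In each layer the seepage velocity is v_i = q/n_i, so the layer transit time is t_i = b_i·n_i / q:
  layer 1 (silty sand): t_1 = 6.23 × 0.15 / 0.07483 = 12.49 d
  layer 2 (medium sand): t_2 = 3.62 × 0.26 / 0.07483 = 12.58 d
  layer 3 (silt): t_3 = 5.90 × 0.06 / 0.07483 = 4.731 d
Total t = Σ t_i = 29.80 days.

29.8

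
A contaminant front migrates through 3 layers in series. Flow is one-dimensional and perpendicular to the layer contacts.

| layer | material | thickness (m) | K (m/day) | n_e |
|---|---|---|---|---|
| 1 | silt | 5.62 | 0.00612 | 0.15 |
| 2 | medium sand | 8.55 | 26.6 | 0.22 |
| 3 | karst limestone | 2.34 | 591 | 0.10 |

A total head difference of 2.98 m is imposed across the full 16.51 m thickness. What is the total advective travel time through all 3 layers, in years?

With flow normal to the layers, continuity requires the same specific discharge q through every layer.
Σ(b_i/K_i) = 5.62/0.00612 + 8.55/26.6 + 2.34/591 = 918.6 d.
q = Δh / Σ(b_i/K_i) = 2.98 / 918.6 = 0.003244 m/day.
In each layer the seepage velocity is v_i = q/n_i, so the layer transit time is t_i = b_i·n_i / q:
  layer 1 (silt): t_1 = 5.62 × 0.15 / 0.003244 = 259.9 d
  layer 2 (medium sand): t_2 = 8.55 × 0.22 / 0.003244 = 579.8 d
  layer 3 (karst limestone): t_3 = 2.34 × 0.10 / 0.003244 = 72.13 d
Total t = Σ t_i = 911.8 days = 2.496 years.

2.50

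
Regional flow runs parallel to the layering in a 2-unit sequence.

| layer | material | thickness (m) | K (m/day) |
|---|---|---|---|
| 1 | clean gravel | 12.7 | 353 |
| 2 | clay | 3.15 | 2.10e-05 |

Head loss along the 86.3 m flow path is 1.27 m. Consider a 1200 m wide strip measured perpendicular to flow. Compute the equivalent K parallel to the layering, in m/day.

283

Flow is parallel to layering, so each bed carries its own Darcy discharge and the transmissivities add.
Σ(K_i·b_i) = 353×12.7 + 2.10e-05×3.15 = 4483 m²/day.
Total thickness b = 15.85 m, so K_eq = Σ(K_i·b_i)/b = 282.8 m/day.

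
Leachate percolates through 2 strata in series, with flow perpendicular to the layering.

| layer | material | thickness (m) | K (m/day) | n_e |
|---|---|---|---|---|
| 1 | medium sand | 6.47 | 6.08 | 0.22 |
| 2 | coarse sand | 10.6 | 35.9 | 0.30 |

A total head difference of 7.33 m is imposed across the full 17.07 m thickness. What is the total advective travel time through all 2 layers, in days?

With flow normal to the layers, continuity requires the same specific discharge q through every layer.
Σ(b_i/K_i) = 6.47/6.08 + 10.6/35.9 = 1.359 d.
q = Δh / Σ(b_i/K_i) = 7.33 / 1.359 = 5.392 m/day.
In each layer the seepage velocity is v_i = q/n_i, so the layer transit time is t_i = b_i·n_i / q:
  layer 1 (medium sand): t_1 = 6.47 × 0.22 / 5.392 = 0.2640 d
  layer 2 (coarse sand): t_2 = 10.6 × 0.30 / 5.392 = 0.5898 d
Total t = Σ t_i = 0.8537 days.

0.854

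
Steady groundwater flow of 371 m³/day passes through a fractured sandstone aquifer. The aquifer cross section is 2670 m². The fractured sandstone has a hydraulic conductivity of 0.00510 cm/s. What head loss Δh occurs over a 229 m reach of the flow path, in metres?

7.22

Convert K: 0.00510 cm/s × 864 = 4.406 m/day.
From Q = K·A·i, i = Q / (K·A) = 371 / (4.406 × 2670) = 0.03153.
Head loss Δh = i · L = 0.03153 × 229 = 7.221 m.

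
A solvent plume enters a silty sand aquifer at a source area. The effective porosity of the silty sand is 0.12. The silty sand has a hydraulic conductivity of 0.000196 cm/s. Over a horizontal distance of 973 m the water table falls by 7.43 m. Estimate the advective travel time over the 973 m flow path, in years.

Convert K: 0.000196 cm/s × 864 = 0.1693 m/day.
Hydraulic gradient i = Δh / L = 7.43 / 973 = 0.007636.
Darcy flux q = K · i = 0.1693 × 0.007636 = 0.001293 m/day.
Seepage velocity v = q / n_e = 0.001293 / 0.12 = 0.01078 m/day.
Travel time t = L / v = 973 / 0.01078 = 90292 days = 247.2 years.

247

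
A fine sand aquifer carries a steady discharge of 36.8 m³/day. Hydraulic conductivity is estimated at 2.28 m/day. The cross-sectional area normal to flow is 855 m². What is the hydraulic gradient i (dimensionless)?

From Q = K·A·i, i = Q / (K·A) = 36.8 / (2.280 × 855.0) = 0.01888.

0.0189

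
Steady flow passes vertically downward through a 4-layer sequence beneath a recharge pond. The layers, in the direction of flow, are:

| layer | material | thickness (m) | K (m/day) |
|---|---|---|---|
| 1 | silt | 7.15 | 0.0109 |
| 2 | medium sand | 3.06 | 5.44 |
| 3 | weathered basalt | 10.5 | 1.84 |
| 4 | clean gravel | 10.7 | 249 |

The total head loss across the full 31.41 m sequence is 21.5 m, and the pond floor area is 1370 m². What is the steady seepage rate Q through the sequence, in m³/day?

44.5

Flow is perpendicular to layering, so the layers act in series and the equivalent K is the thickness-weighted harmonic mean.
Total thickness L = 7.15 + 3.06 + 10.5 + 10.7 = 31.41 m.
Σ(b_i/K_i) = 7.15/0.0109 + 3.06/5.44 + 10.5/1.84 + 10.7/249 = 662.3 d.
K_eq = L / Σ(b_i/K_i) = 31.41 / 662.3 = 0.04743 m/day.
Q = K_eq · A · (Δh/L) = 0.04743 × 1370 × (21.5/31.41) = 44.48 m³/day.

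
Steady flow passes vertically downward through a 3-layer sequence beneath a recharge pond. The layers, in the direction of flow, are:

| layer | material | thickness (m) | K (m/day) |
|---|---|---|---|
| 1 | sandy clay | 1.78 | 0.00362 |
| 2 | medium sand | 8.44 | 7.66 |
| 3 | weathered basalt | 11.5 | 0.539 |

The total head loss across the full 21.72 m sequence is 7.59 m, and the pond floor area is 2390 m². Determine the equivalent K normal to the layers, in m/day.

Flow is perpendicular to layering, so the layers act in series and the equivalent K is the thickness-weighted harmonic mean.
Total thickness L = 1.78 + 8.44 + 11.5 = 21.72 m.
Σ(b_i/K_i) = 1.78/0.00362 + 8.44/7.66 + 11.5/0.539 = 514.2 d.
K_eq = L / Σ(b_i/K_i) = 21.72 / 514.2 = 0.04224 m/day.

0.0422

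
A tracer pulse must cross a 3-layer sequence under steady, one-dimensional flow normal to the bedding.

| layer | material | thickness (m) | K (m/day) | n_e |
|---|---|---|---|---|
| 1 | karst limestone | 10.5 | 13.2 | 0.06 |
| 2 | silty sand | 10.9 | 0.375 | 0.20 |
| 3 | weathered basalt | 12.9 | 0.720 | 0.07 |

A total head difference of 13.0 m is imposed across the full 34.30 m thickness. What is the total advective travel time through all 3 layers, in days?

13.6

With flow normal to the layers, continuity requires the same specific discharge q through every layer.
Σ(b_i/K_i) = 10.5/13.2 + 10.9/0.375 + 12.9/0.720 = 47.78 d.
q = Δh / Σ(b_i/K_i) = 13.0 / 47.78 = 0.2721 m/day.
In each layer the seepage velocity is v_i = q/n_i, so the layer transit time is t_i = b_i·n_i / q:
  layer 1 (karst limestone): t_1 = 10.5 × 0.06 / 0.2721 = 2.315 d
  layer 2 (silty sand): t_2 = 10.9 × 0.20 / 0.2721 = 8.012 d
  layer 3 (weathered basalt): t_3 = 12.9 × 0.07 / 0.2721 = 3.319 d
Total t = Σ t_i = 13.65 days.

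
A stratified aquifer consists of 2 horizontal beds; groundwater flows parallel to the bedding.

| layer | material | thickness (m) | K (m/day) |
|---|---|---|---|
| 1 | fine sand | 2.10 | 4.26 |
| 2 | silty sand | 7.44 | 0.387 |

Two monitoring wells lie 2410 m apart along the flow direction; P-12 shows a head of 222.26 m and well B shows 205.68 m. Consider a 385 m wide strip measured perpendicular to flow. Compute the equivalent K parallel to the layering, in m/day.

1.24

Flow is parallel to layering, so each bed carries its own Darcy discharge and the transmissivities add.
Σ(K_i·b_i) = 4.26×2.10 + 0.387×7.44 = 11.83 m²/day.
Total thickness b = 9.540 m, so K_eq = Σ(K_i·b_i)/b = 1.240 m/day.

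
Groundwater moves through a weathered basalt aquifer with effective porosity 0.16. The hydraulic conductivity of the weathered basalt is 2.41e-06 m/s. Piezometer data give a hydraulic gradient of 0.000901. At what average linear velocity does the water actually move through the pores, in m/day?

0.00117

Convert K: 2.41e-06 m/s × 86400 = 0.2082 m/day.
Hydraulic gradient i = 0.000901.
Darcy flux q = K · i = 0.2082 × 0.0009010 = 0.0001876 m/day.
Seepage velocity v = q / n_e = 0.0001876 / 0.16 = 0.001173 m/day.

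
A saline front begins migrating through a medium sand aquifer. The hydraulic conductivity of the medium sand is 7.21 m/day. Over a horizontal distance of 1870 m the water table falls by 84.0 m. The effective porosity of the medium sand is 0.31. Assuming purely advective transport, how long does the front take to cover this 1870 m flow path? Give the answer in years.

4.90

Hydraulic gradient i = Δh / L = 84.0 / 1870 = 0.04492.
Darcy flux q = K · i = 7.210 × 0.04492 = 0.3239 m/day.
Seepage velocity v = q / n_e = 0.3239 / 0.31 = 1.045 m/day.
Travel time t = L / v = 1870 / 1.045 = 1790 days = 4.900 years.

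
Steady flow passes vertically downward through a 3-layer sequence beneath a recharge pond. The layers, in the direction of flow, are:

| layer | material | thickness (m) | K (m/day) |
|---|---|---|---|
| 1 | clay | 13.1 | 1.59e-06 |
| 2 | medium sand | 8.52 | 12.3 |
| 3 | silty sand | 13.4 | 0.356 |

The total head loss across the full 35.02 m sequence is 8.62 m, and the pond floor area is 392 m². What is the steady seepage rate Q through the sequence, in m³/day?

Flow is perpendicular to layering, so the layers act in series and the equivalent K is the thickness-weighted harmonic mean.
Total thickness L = 13.1 + 8.52 + 13.4 = 35.02 m.
Σ(b_i/K_i) = 13.1/1.59e-06 + 8.52/12.3 + 13.4/0.356 = 8.239e+06 d.
K_eq = L / Σ(b_i/K_i) = 35.02 / 8.239e+06 = 4.250e-06 m/day.
Q = K_eq · A · (Δh/L) = 4.250e-06 × 392 × (8.62/35.02) = 0.0004101 m³/day.

0.000410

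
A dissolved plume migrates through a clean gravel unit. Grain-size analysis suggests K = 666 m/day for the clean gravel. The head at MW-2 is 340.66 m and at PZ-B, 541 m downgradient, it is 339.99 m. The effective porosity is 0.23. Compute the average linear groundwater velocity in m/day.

3.59

Hydraulic gradient i = (340.66 − 339.99) / 541 = 0.67 / 541 = 0.001238.
Darcy flux q = K · i = 666.0 × 0.001238 = 0.8248 m/day.
Seepage velocity v = q / n_e = 0.8248 / 0.23 = 3.586 m/day.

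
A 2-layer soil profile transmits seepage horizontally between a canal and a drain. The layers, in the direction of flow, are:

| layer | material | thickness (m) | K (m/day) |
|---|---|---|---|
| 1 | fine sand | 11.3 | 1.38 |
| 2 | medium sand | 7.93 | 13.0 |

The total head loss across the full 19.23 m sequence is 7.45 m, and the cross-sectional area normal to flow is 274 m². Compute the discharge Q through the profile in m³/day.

232

Flow is perpendicular to layering, so the layers act in series and the equivalent K is the thickness-weighted harmonic mean.
Total thickness L = 11.3 + 7.93 = 19.23 m.
Σ(b_i/K_i) = 11.3/1.38 + 7.93/13.0 = 8.798 d.
K_eq = L / Σ(b_i/K_i) = 19.23 / 8.798 = 2.186 m/day.
Q = K_eq · A · (Δh/L) = 2.186 × 274 × (7.45/19.23) = 232.0 m³/day.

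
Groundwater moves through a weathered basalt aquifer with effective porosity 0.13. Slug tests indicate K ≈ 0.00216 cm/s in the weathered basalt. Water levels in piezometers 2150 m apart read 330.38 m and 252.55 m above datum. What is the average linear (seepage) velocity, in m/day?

Convert K: 0.00216 cm/s × 864 = 1.866 m/day.
Hydraulic gradient i = (330.38 − 252.55) / 2150 = 77.83 / 2150 = 0.03620.
Darcy flux q = K · i = 1.866 × 0.03620 = 0.06756 m/day.
Seepage velocity v = q / n_e = 0.06756 / 0.13 = 0.5197 m/day.

0.520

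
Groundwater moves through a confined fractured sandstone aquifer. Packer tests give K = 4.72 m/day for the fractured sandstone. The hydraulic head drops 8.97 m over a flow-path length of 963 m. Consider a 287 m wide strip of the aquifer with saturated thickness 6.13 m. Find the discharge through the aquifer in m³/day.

77.3

Cross-sectional area A = 287 × 6.13 = 1759 m².
Hydraulic gradient i = Δh / L = 8.97 / 963 = 0.009315.
Darcy's law: Q = K · A · i = 4.720 × 1759 × 0.009315 = 77.35 m³/day.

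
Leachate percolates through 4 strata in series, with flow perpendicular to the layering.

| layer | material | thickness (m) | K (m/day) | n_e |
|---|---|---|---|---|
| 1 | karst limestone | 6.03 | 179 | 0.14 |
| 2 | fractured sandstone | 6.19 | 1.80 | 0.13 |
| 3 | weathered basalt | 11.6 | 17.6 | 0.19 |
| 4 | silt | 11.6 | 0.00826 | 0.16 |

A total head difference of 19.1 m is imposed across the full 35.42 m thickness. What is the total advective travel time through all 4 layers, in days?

With flow normal to the layers, continuity requires the same specific discharge q through every layer.
Σ(b_i/K_i) = 6.03/179 + 6.19/1.80 + 11.6/17.6 + 11.6/0.00826 = 1408 d.
q = Δh / Σ(b_i/K_i) = 19.1 / 1408 = 0.01356 m/day.
In each layer the seepage velocity is v_i = q/n_i, so the layer transit time is t_i = b_i·n_i / q:
  layer 1 (karst limestone): t_1 = 6.03 × 0.14 / 0.01356 = 62.25 d
  layer 2 (fractured sandstone): t_2 = 6.19 × 0.13 / 0.01356 = 59.34 d
  layer 3 (weathered basalt): t_3 = 11.6 × 0.19 / 0.01356 = 162.5 d
  layer 4 (silt): t_4 = 11.6 × 0.16 / 0.01356 = 136.9 d
Total t = Σ t_i = 421.0 days.

421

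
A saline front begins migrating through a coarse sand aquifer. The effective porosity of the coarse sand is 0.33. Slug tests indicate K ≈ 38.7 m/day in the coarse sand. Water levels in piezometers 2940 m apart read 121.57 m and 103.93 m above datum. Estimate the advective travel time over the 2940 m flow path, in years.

11.4

Hydraulic gradient i = (121.57 − 103.93) / 2940 = 17.64 / 2940 = 0.006000.
Darcy flux q = K · i = 38.70 × 0.006000 = 0.2322 m/day.
Seepage velocity v = q / n_e = 0.2322 / 0.33 = 0.7036 m/day.
Travel time t = L / v = 2940 / 0.7036 = 4178 days = 11.44 years.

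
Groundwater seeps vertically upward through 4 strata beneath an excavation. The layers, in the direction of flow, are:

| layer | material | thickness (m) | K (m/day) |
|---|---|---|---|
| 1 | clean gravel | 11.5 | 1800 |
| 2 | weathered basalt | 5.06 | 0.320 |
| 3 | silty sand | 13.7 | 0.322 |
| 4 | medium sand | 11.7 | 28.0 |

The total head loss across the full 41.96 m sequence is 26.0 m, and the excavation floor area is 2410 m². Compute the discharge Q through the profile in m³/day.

1070

Flow is perpendicular to layering, so the layers act in series and the equivalent K is the thickness-weighted harmonic mean.
Total thickness L = 11.5 + 5.06 + 13.7 + 11.7 = 41.96 m.
Σ(b_i/K_i) = 11.5/1800 + 5.06/0.320 + 13.7/0.322 + 11.7/28.0 = 58.78 d.
K_eq = L / Σ(b_i/K_i) = 41.96 / 58.78 = 0.7138 m/day.
Q = K_eq · A · (Δh/L) = 0.7138 × 2410 × (26.0/41.96) = 1066 m³/day.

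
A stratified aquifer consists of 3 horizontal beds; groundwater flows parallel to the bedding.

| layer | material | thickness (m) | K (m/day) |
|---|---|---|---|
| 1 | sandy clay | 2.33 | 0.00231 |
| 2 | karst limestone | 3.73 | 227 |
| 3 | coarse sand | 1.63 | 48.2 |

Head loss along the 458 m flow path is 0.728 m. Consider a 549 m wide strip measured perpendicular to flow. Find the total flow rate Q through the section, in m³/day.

Flow is parallel to layering, so each bed carries its own Darcy discharge and the transmissivities add.
Σ(K_i·b_i) = 0.00231×2.33 + 227×3.73 + 48.2×1.63 = 925.3 m²/day.
Hydraulic gradient i = Δh / L = 0.728 / 458 = 0.001590.
Q = Σ(K_i·b_i) · W · i = 925.3 × 549 × 0.001590 = 807.4 m³/day.

807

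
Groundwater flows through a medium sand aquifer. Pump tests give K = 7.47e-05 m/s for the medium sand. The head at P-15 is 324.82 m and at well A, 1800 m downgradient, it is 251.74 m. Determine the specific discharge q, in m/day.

Convert K: 7.47e-05 m/s × 86400 = 6.454 m/day.
Hydraulic gradient i = (324.82 − 251.74) / 1800 = 73.08 / 1800 = 0.04060.
Specific discharge q = K · i = 6.454 × 0.04060 = 0.2620 m/day.

0.262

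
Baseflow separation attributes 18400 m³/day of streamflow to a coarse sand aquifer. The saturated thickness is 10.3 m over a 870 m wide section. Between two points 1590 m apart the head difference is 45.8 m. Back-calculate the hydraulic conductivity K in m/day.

71.3

Cross-sectional area A = 870 × 10.3 = 8961 m².
Hydraulic gradient i = Δh / L = 45.8 / 1590 = 0.02881.
From Q = K·A·i, K = Q / (A·i) = 18400 / (8961 × 0.02881) = 71.28 m/day.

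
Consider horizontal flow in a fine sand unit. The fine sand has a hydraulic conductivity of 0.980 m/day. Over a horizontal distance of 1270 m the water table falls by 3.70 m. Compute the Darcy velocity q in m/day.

0.00286

Hydraulic gradient i = Δh / L = 3.70 / 1270 = 0.002913.
Specific discharge q = K · i = 0.9800 × 0.002913 = 0.002855 m/day.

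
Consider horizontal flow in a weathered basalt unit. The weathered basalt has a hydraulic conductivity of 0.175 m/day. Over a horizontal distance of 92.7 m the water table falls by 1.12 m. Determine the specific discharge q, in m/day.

Hydraulic gradient i = Δh / L = 1.12 / 92.7 = 0.01208.
Specific discharge q = K · i = 0.1750 × 0.01208 = 0.002114 m/day.

0.00211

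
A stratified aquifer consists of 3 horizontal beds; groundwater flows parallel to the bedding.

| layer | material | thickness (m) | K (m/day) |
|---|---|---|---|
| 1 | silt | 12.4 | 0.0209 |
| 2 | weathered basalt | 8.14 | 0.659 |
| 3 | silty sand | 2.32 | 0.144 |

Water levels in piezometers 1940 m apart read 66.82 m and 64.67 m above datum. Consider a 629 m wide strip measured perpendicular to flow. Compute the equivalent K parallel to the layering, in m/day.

Flow is parallel to layering, so each bed carries its own Darcy discharge and the transmissivities add.
Σ(K_i·b_i) = 0.0209×12.4 + 0.659×8.14 + 0.144×2.32 = 5.958 m²/day.
Total thickness b = 22.86 m, so K_eq = Σ(K_i·b_i)/b = 0.2606 m/day.

0.261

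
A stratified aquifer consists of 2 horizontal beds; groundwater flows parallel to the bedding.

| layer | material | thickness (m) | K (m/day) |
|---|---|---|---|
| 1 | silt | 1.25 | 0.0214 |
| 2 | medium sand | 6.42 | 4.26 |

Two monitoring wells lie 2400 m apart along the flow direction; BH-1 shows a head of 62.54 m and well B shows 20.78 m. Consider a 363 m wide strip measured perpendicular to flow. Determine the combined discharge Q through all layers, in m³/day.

173

Flow is parallel to layering, so each bed carries its own Darcy discharge and the transmissivities add.
Σ(K_i·b_i) = 0.0214×1.25 + 4.26×6.42 = 27.38 m²/day.
Hydraulic gradient i = (62.54 − 20.78) / 2400 = 41.76 / 2400 = 0.01740.
Q = Σ(K_i·b_i) · W · i = 27.38 × 363 × 0.01740 = 172.9 m³/day.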